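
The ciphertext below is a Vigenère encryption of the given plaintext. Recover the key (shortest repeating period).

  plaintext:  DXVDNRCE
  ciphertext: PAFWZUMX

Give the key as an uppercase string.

  i= 0: P-D = 12 → M
  i= 1: A-X =  3 → D
  i= 2: F-V = 10 → K
  i= 3: W-D = 19 → T
  i= 4: Z-N = 12 → M
  i= 5: U-R =  3 → D
  i= 6: M-C = 10 → K
  i= 7: X-E = 19 → T
  shifts repeat with period 4: MDKT

MDKT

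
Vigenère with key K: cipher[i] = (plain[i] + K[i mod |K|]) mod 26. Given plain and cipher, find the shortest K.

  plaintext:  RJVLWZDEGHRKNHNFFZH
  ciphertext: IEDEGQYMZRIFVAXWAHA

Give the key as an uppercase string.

RVITK

  i= 0: I-R = 17 → R
  i= 1: E-J = 21 → V
  i= 2: D-V =  8 → I
  i= 3: E-L = 19 → T
  i= 4: G-W = 10 → K
  i= 5: Q-Z = 17 → R
  i= 6: Y-D = 21 → V
  i= 7: M-E =  8 → I
  i= 8: Z-G = 19 → T
  i= 9: R-H = 10 → K
  i=10: I-R = 17 → R
  i=11: F-K = 21 → V
  i=12: V-N =  8 → I
  i=13: A-H = 19 → T
  i=14: X-N = 10 → K
  i=15: W-F = 17 → R
  i=16: A-F = 21 → V
  i=17: H-Z =  8 → I
  i=18: A-H = 19 → T
  shifts repeat with period 5: RVITK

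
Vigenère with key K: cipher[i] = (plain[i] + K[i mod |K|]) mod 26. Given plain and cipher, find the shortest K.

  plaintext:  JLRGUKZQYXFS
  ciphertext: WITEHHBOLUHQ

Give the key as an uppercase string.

NXCY

  i= 0: W-J = 13 → N
  i= 1: I-L = 23 → X
  i= 2: T-R =  2 → C
  i= 3: E-G = 24 → Y
  i= 4: H-U = 13 → N
  i= 5: H-K = 23 → X
  i= 6: B-Z =  2 → C
  i= 7: O-Q = 24 → Y
  i= 8: L-Y = 13 → N
  i= 9: U-X = 23 → X
  i=10: H-F =  2 → C
  i=11: Q-S = 24 → Y
  shifts repeat with period 4: NXCY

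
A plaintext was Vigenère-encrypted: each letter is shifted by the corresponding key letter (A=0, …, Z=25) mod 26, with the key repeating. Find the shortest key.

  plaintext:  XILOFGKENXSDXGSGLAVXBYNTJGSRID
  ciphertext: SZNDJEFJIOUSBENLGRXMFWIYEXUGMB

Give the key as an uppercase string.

  i= 0: S-X = 21 → V
  i= 1: Z-I = 17 → R
  i= 2: N-L =  2 → C
  i= 3: D-O = 15 → P
  i= 4: J-F =  4 → E
  i= 5: E-G = 24 → Y
  i= 6: F-K = 21 → V
  i= 7: J-E =  5 → F
  i= 8: I-N = 21 → V
  i= 9: O-X = 17 → R
  i=10: U-S =  2 → C
  i=11: S-D = 15 → P
  i=12: B-X =  4 → E
  i=13: E-G = 24 → Y
  i=14: N-S = 21 → V
  i=15: L-G =  5 → F
  i=16: G-L = 21 → V
  i=17: R-A = 17 → R
  i=18: X-V =  2 → C
  i=19: M-X = 15 → P
  i=20: F-B =  4 → E
  i=21: W-Y = 24 → Y
  i=22: I-N = 21 → V
  i=23: Y-T =  5 → F
  i=24: E-J = 21 → V
  i=25: X-G = 17 → R
  i=26: U-S =  2 → C
  i=27: G-R = 15 → P
  i=28: M-I =  4 → E
  i=29: B-D = 24 → Y
  shifts repeat with period 8: VRCPEYVF

VRCPEYVF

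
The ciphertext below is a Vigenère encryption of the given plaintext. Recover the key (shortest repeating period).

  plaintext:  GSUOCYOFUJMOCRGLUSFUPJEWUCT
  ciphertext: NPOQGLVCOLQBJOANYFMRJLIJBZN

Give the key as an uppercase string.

  i= 0: N-G =  7 → H
  i= 1: P-S = 23 → X
  i= 2: O-U = 20 → U
  i= 3: Q-O =  2 → C
  i= 4: G-C =  4 → E
  i= 5: L-Y = 13 → N
  i= 6: V-O =  7 → H
  i= 7: C-F = 23 → X
  i= 8: O-U = 20 → U
  i= 9: L-J =  2 → C
  i=10: Q-M =  4 → E
  i=11: B-O = 13 → N
  i=12: J-C =  7 → H
  i=13: O-R = 23 → X
  i=14: A-G = 20 → U
  i=15: N-L =  2 → C
  i=16: Y-U =  4 → E
  i=17: F-S = 13 → N
  i=18: M-F =  7 → H
  i=19: R-U = 23 → X
  i=20: J-P = 20 → U
  i=21: L-J =  2 → C
  i=22: I-E =  4 → E
  i=23: J-W = 13 → N
  i=24: B-U =  7 → H
  i=25: Z-C = 23 → X
  i=26: N-T = 20 → U
  shifts repeat with period 6: HXUCEN

HXUCEN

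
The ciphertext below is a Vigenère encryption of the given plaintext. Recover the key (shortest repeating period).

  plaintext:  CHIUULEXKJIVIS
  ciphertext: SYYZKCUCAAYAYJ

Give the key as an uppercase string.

QRQF

  i= 0: S-C = 16 → Q
  i= 1: Y-H = 17 → R
  i= 2: Y-I = 16 → Q
  i= 3: Z-U =  5 → F
  i= 4: K-U = 16 → Q
  i= 5: C-L = 17 → R
  i= 6: U-E = 16 → Q
  i= 7: C-X =  5 → F
  i= 8: A-K = 16 → Q
  i= 9: A-J = 17 → R
  i=10: Y-I = 16 → Q
  i=11: A-V =  5 → F
  i=12: Y-I = 16 → Q
  i=13: J-S = 17 → R
  shifts repeat with period 4: QRQF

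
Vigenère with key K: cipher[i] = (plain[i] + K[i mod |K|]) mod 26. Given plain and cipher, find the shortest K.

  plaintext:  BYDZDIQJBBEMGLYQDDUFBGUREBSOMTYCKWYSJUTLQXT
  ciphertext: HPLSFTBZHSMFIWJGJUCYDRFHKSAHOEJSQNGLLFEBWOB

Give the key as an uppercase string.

GRITCLLQ

  i= 0: H-B =  6 → G
  i= 1: P-Y = 17 → R
  i= 2: L-D =  8 → I
  i= 3: S-Z = 19 → T
  i= 4: F-D =  2 → C
  i= 5: T-I = 11 → L
  i= 6: B-Q = 11 → L
  i= 7: Z-J = 16 → Q
  i= 8: H-B =  6 → G
  i= 9: S-B = 17 → R
  i=10: M-E =  8 → I
  i=11: F-M = 19 → T
  i=12: I-G =  2 → C
  i=13: W-L = 11 → L
  i=14: J-Y = 11 → L
  i=15: G-Q = 16 → Q
  i=16: J-D =  6 → G
  i=17: U-D = 17 → R
  i=18: C-U =  8 → I
  i=19: Y-F = 19 → T
  i=20: D-B =  2 → C
  i=21: R-G = 11 → L
  i=22: F-U = 11 → L
  i=23: H-R = 16 → Q
  i=24: K-E =  6 → G
  i=25: S-B = 17 → R
  i=26: A-S =  8 → I
  i=27: H-O = 19 → T
  i=28: O-M =  2 → C
  i=29: E-T = 11 → L
  i=30: J-Y = 11 → L
  i=31: S-C = 16 → Q
  i=32: Q-K =  6 → G
  i=33: N-W = 17 → R
  i=34: G-Y =  8 → I
  i=35: L-S = 19 → T
  i=36: L-J =  2 → C
  i=37: F-U = 11 → L
  i=38: E-T = 11 → L
  i=39: B-L = 16 → Q
  i=40: W-Q =  6 → G
  i=41: O-X = 17 → R
  i=42: B-T =  8 → I
  shifts repeat with period 8: GRITCLLQ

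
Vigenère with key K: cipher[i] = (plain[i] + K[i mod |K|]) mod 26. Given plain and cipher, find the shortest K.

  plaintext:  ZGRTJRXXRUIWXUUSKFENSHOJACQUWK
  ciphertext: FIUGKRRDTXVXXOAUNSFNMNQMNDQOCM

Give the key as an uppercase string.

  i= 0: F-Z =  6 → G
  i= 1: I-G =  2 → C
  i= 2: U-R =  3 → D
  i= 3: G-T = 13 → N
  i= 4: K-J =  1 → B
  i= 5: R-R =  0 → A
  i= 6: R-X = 20 → U
  i= 7: D-X =  6 → G
  i= 8: T-R =  2 → C
  i= 9: X-U =  3 → D
  i=10: V-I = 13 → N
  i=11: X-W =  1 → B
  i=12: X-X =  0 → A
  i=13: O-U = 20 → U
  i=14: A-U =  6 → G
  i=15: U-S =  2 → C
  i=16: N-K =  3 → D
  i=17: S-F = 13 → N
  i=18: F-E =  1 → B
  i=19: N-N =  0 → A
  i=20: M-S = 20 → U
  i=21: N-H =  6 → G
  i=22: Q-O =  2 → C
  i=23: M-J =  3 → D
  i=24: N-A = 13 → N
  i=25: D-C =  1 → B
  i=26: Q-Q =  0 → A
  i=27: O-U = 20 → U
  i=28: C-W =  6 → G
  i=29: M-K =  2 → C
  shifts repeat with period 7: GCDNBAU

GCDNBAU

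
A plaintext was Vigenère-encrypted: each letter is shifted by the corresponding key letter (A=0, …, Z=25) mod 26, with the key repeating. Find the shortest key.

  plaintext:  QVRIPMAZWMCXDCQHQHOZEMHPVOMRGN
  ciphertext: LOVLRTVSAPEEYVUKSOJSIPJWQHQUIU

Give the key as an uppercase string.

  i= 0: L-Q = 21 → V
  i= 1: O-V = 19 → T
  i= 2: V-R =  4 → E
  i= 3: L-I =  3 → D
  i= 4: R-P =  2 → C
  i= 5: T-M =  7 → H
  i= 6: V-A = 21 → V
  i= 7: S-Z = 19 → T
  i= 8: A-W =  4 → E
  i= 9: P-M =  3 → D
  i=10: E-C =  2 → C
  i=11: E-X =  7 → H
  i=12: Y-D = 21 → V
  i=13: V-C = 19 → T
  i=14: U-Q =  4 → E
  i=15: K-H =  3 → D
  i=16: S-Q =  2 → C
  i=17: O-H =  7 → H
  i=18: J-O = 21 → V
  i=19: S-Z = 19 → T
  i=20: I-E =  4 → E
  i=21: P-M =  3 → D
  i=22: J-H =  2 → C
  i=23: W-P =  7 → H
  i=24: Q-V = 21 → V
  i=25: H-O = 19 → T
  i=26: Q-M =  4 → E
  i=27: U-R =  3 → D
  i=28: I-G =  2 → C
  i=29: U-N =  7 → H
  shifts repeat with period 6: VTEDCH

VTEDCH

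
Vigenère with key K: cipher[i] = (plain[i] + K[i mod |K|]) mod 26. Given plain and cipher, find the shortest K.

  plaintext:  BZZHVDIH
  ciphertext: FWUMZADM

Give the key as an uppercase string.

EXVF

  i= 0: F-B =  4 → E
  i= 1: W-Z = 23 → X
  i= 2: U-Z = 21 → V
  i= 3: M-H =  5 → F
  i= 4: Z-V =  4 → E
  i= 5: A-D = 23 → X
  i= 6: D-I = 21 → V
  i= 7: M-H =  5 → F
  shifts repeat with period 4: EXVF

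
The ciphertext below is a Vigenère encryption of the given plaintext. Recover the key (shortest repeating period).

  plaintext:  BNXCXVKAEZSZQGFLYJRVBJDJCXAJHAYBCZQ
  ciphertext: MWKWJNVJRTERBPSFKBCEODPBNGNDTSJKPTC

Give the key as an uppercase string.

LJNUMS

  i= 0: M-B = 11 → L
  i= 1: W-N =  9 → J
  i= 2: K-X = 13 → N
  i= 3: W-C = 20 → U
  i= 4: J-X = 12 → M
  i= 5: N-V = 18 → S
  i= 6: V-K = 11 → L
  i= 7: J-A =  9 → J
  i= 8: R-E = 13 → N
  i= 9: T-Z = 20 → U
  i=10: E-S = 12 → M
  i=11: R-Z = 18 → S
  i=12: B-Q = 11 → L
  i=13: P-G =  9 → J
  i=14: S-F = 13 → N
  i=15: F-L = 20 → U
  i=16: K-Y = 12 → M
  i=17: B-J = 18 → S
  i=18: C-R = 11 → L
  i=19: E-V =  9 → J
  i=20: O-B = 13 → N
  i=21: D-J = 20 → U
  i=22: P-D = 12 → M
  i=23: B-J = 18 → S
  i=24: N-C = 11 → L
  i=25: G-X =  9 → J
  i=26: N-A = 13 → N
  i=27: D-J = 20 → U
  i=28: T-H = 12 → M
  i=29: S-A = 18 → S
  i=30: J-Y = 11 → L
  i=31: K-B =  9 → J
  i=32: P-C = 13 → N
  i=33: T-Z = 20 → U
  i=34: C-Q = 12 → M
  shifts repeat with period 6: LJNUMS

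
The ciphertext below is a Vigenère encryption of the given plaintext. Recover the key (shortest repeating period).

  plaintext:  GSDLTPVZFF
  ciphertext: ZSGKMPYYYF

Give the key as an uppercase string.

  i= 0: Z-G = 19 → T
  i= 1: S-S =  0 → A
  i= 2: G-D =  3 → D
  i= 3: K-L = 25 → Z
  i= 4: M-T = 19 → T
  i= 5: P-P =  0 → A
  i= 6: Y-V =  3 → D
  i= 7: Y-Z = 25 → Z
  i= 8: Y-F = 19 → T
  i= 9: F-F =  0 → A
  shifts repeat with period 4: TADZ

TADZ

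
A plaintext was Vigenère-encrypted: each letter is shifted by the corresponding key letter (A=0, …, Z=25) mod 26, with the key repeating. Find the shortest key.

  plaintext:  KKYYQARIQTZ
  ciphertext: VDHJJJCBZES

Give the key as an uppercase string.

LTJ

  i= 0: V-K = 11 → L
  i= 1: D-K = 19 → T
  i= 2: H-Y =  9 → J
  i= 3: J-Y = 11 → L
  i= 4: J-Q = 19 → T
  i= 5: J-A =  9 → J
  i= 6: C-R = 11 → L
  i= 7: B-I = 19 → T
  i= 8: Z-Q =  9 → J
  i= 9: E-T = 11 → L
  i=10: S-Z = 19 → T
  shifts repeat with period 3: LTJ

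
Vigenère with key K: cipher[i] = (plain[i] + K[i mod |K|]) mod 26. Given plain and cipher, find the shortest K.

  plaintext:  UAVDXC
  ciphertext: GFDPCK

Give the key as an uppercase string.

  i= 0: G-U = 12 → M
  i= 1: F-A =  5 → F
  i= 2: D-V =  8 → I
  i= 3: P-D = 12 → M
  i= 4: C-X =  5 → F
  i= 5: K-C =  8 → I
  shifts repeat with period 3: MFI

MFI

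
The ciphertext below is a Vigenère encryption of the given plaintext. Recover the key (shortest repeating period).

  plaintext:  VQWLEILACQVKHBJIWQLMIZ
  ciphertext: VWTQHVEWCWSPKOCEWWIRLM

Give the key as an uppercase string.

AGXFDNTW

  i= 0: V-V =  0 → A
  i= 1: W-Q =  6 → G
  i= 2: T-W = 23 → X
  i= 3: Q-L =  5 → F
  i= 4: H-E =  3 → D
  i= 5: V-I = 13 → N
  i= 6: E-L = 19 → T
  i= 7: W-A = 22 → W
  i= 8: C-C =  0 → A
  i= 9: W-Q =  6 → G
  i=10: S-V = 23 → X
  i=11: P-K =  5 → F
  i=12: K-H =  3 → D
  i=13: O-B = 13 → N
  i=14: C-J = 19 → T
  i=15: E-I = 22 → W
  i=16: W-W =  0 → A
  i=17: W-Q =  6 → G
  i=18: I-L = 23 → X
  i=19: R-M =  5 → F
  i=20: L-I =  3 → D
  i=21: M-Z = 13 → N
  shifts repeat with period 8: AGXFDNTW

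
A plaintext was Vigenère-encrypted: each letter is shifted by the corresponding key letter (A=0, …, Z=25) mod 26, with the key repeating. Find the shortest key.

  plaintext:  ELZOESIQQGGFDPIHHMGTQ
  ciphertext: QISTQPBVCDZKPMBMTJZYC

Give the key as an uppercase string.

MXTF

  i= 0: Q-E = 12 → M
  i= 1: I-L = 23 → X
  i= 2: S-Z = 19 → T
  i= 3: T-O =  5 → F
  i= 4: Q-E = 12 → M
  i= 5: P-S = 23 → X
  i= 6: B-I = 19 → T
  i= 7: V-Q =  5 → F
  i= 8: C-Q = 12 → M
  i= 9: D-G = 23 → X
  i=10: Z-G = 19 → T
  i=11: K-F =  5 → F
  i=12: P-D = 12 → M
  i=13: M-P = 23 → X
  i=14: B-I = 19 → T
  i=15: M-H =  5 → F
  i=16: T-H = 12 → M
  i=17: J-M = 23 → X
  i=18: Z-G = 19 → T
  i=19: Y-T =  5 → F
  i=20: C-Q = 12 → M
  shifts repeat with period 4: MXTF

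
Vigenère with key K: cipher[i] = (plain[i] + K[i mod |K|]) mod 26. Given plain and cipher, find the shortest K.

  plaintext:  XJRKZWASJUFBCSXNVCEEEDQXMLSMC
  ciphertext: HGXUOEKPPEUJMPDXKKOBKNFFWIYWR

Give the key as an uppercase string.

KXGKPI

  i= 0: H-X = 10 → K
  i= 1: G-J = 23 → X
  i= 2: X-R =  6 → G
  i= 3: U-K = 10 → K
  i= 4: O-Z = 15 → P
  i= 5: E-W =  8 → I
  i= 6: K-A = 10 → K
  i= 7: P-S = 23 → X
  i= 8: P-J =  6 → G
  i= 9: E-U = 10 → K
  i=10: U-F = 15 → P
  i=11: J-B =  8 → I
  i=12: M-C = 10 → K
  i=13: P-S = 23 → X
  i=14: D-X =  6 → G
  i=15: X-N = 10 → K
  i=16: K-V = 15 → P
  i=17: K-C =  8 → I
  i=18: O-E = 10 → K
  i=19: B-E = 23 → X
  i=20: K-E =  6 → G
  i=21: N-D = 10 → K
  i=22: F-Q = 15 → P
  i=23: F-X =  8 → I
  i=24: W-M = 10 → K
  i=25: I-L = 23 → X
  i=26: Y-S =  6 → G
  i=27: W-M = 10 → K
  i=28: R-C = 15 → P
  shifts repeat with period 6: KXGKPI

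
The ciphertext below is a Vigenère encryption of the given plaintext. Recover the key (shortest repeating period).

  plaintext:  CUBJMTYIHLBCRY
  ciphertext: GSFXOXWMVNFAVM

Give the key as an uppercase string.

EYEOC

  i= 0: G-C =  4 → E
  i= 1: S-U = 24 → Y
  i= 2: F-B =  4 → E
  i= 3: X-J = 14 → O
  i= 4: O-M =  2 → C
  i= 5: X-T =  4 → E
  i= 6: W-Y = 24 → Y
  i= 7: M-I =  4 → E
  i= 8: V-H = 14 → O
  i= 9: N-L =  2 → C
  i=10: F-B =  4 → E
  i=11: A-C = 24 → Y
  i=12: V-R =  4 → E
  i=13: M-Y = 14 → O
  shifts repeat with period 5: EYEOC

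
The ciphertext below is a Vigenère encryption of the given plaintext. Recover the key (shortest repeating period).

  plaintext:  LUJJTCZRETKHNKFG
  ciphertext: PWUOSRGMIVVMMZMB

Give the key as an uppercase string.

  i= 0: P-L =  4 → E
  i= 1: W-U =  2 → C
  i= 2: U-J = 11 → L
  i= 3: O-J =  5 → F
  i= 4: S-T = 25 → Z
  i= 5: R-C = 15 → P
  i= 6: G-Z =  7 → H
  i= 7: M-R = 21 → V
  i= 8: I-E =  4 → E
  i= 9: V-T =  2 → C
  i=10: V-K = 11 → L
  i=11: M-H =  5 → F
  i=12: M-N = 25 → Z
  i=13: Z-K = 15 → P
  i=14: M-F =  7 → H
  i=15: B-G = 21 → V
  shifts repeat with period 8: ECLFZPHV

ECLFZPHV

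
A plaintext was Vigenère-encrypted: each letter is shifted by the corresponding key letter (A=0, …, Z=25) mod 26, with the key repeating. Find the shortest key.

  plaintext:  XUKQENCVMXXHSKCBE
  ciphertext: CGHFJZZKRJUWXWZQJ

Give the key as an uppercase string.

FMXP

  i= 0: C-X =  5 → F
  i= 1: G-U = 12 → M
  i= 2: H-K = 23 → X
  i= 3: F-Q = 15 → P
  i= 4: J-E =  5 → F
  i= 5: Z-N = 12 → M
  i= 6: Z-C = 23 → X
  i= 7: K-V = 15 → P
  i= 8: R-M =  5 → F
  i= 9: J-X = 12 → M
  i=10: U-X = 23 → X
  i=11: W-H = 15 → P
  i=12: X-S =  5 → F
  i=13: W-K = 12 → M
  i=14: Z-C = 23 → X
  i=15: Q-B = 15 → P
  i=16: J-E =  5 → F
  shifts repeat with period 4: FMXP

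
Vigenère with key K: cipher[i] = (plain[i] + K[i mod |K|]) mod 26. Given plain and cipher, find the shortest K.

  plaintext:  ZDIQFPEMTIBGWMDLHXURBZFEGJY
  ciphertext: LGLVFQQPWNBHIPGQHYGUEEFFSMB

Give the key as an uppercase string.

  i= 0: L-Z = 12 → M
  i= 1: G-D =  3 → D
  i= 2: L-I =  3 → D
  i= 3: V-Q =  5 → F
  i= 4: F-F =  0 → A
  i= 5: Q-P =  1 → B
  i= 6: Q-E = 12 → M
  i= 7: P-M =  3 → D
  i= 8: W-T =  3 → D
  i= 9: N-I =  5 → F
  i=10: B-B =  0 → A
  i=11: H-G =  1 → B
  i=12: I-W = 12 → M
  i=13: P-M =  3 → D
  i=14: G-D =  3 → D
  i=15: Q-L =  5 → F
  i=16: H-H =  0 → A
  i=17: Y-X =  1 → B
  i=18: G-U = 12 → M
  i=19: U-R =  3 → D
  i=20: E-B =  3 → D
  i=21: E-Z =  5 → F
  i=22: F-F =  0 → A
  i=23: F-E =  1 → B
  i=24: S-G = 12 → M
  i=25: M-J =  3 → D
  i=26: B-Y =  3 → D
  shifts repeat with period 6: MDDFAB

MDDFAB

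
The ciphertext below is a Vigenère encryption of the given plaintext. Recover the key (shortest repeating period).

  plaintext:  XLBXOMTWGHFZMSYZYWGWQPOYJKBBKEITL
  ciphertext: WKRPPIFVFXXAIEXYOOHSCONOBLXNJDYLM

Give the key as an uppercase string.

ZZQSBWM

  i= 0: W-X = 25 → Z
  i= 1: K-L = 25 → Z
  i= 2: R-B = 16 → Q
  i= 3: P-X = 18 → S
  i= 4: P-O =  1 → B
  i= 5: I-M = 22 → W
  i= 6: F-T = 12 → M
  i= 7: V-W = 25 → Z
  i= 8: F-G = 25 → Z
  i= 9: X-H = 16 → Q
  i=10: X-F = 18 → S
  i=11: A-Z =  1 → B
  i=12: I-M = 22 → W
  i=13: E-S = 12 → M
  i=14: X-Y = 25 → Z
  i=15: Y-Z = 25 → Z
  i=16: O-Y = 16 → Q
  i=17: O-W = 18 → S
  i=18: H-G =  1 → B
  i=19: S-W = 22 → W
  i=20: C-Q = 12 → M
  i=21: O-P = 25 → Z
  i=22: N-O = 25 → Z
  i=23: O-Y = 16 → Q
  i=24: B-J = 18 → S
  i=25: L-K =  1 → B
  i=26: X-B = 22 → W
  i=27: N-B = 12 → M
  i=28: J-K = 25 → Z
  i=29: D-E = 25 → Z
  i=30: Y-I = 16 → Q
  i=31: L-T = 18 → S
  i=32: M-L =  1 → B
  shifts repeat with period 7: ZZQSBWM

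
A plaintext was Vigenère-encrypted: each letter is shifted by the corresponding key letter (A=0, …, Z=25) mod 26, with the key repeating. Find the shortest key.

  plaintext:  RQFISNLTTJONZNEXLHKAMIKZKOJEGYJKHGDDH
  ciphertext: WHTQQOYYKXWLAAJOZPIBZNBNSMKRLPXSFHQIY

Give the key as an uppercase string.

  i= 0: W-R =  5 → F
  i= 1: H-Q = 17 → R
  i= 2: T-F = 14 → O
  i= 3: Q-I =  8 → I
  i= 4: Q-S = 24 → Y
  i= 5: O-N =  1 → B
  i= 6: Y-L = 13 → N
  i= 7: Y-T =  5 → F
  i= 8: K-T = 17 → R
  i= 9: X-J = 14 → O
  i=10: W-O =  8 → I
  i=11: L-N = 24 → Y
  i=12: A-Z =  1 → B
  i=13: A-N = 13 → N
  i=14: J-E =  5 → F
  i=15: O-X = 17 → R
  i=16: Z-L = 14 → O
  i=17: P-H =  8 → I
  i=18: I-K = 24 → Y
  i=19: B-A =  1 → B
  i=20: Z-M = 13 → N
  i=21: N-I =  5 → F
  i=22: B-K = 17 → R
  i=23: N-Z = 14 → O
  i=24: S-K =  8 → I
  i=25: M-O = 24 → Y
  i=26: K-J =  1 → B
  i=27: R-E = 13 → N
  i=28: L-G =  5 → F
  i=29: P-Y = 17 → R
  i=30: X-J = 14 → O
  i=31: S-K =  8 → I
  i=32: F-H = 24 → Y
  i=33: H-G =  1 → B
  i=34: Q-D = 13 → N
  i=35: I-D =  5 → F
  i=36: Y-H = 17 → R
  shifts repeat with period 7: FROIYBN

FROIYBN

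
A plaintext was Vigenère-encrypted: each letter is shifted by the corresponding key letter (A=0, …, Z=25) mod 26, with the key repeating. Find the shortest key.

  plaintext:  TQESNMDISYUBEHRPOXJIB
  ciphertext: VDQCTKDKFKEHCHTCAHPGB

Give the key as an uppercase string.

  i= 0: V-T =  2 → C
  i= 1: D-Q = 13 → N
  i= 2: Q-E = 12 → M
  i= 3: C-S = 10 → K
  i= 4: T-N =  6 → G
  i= 5: K-M = 24 → Y
  i= 6: D-D =  0 → A
  i= 7: K-I =  2 → C
  i= 8: F-S = 13 → N
  i= 9: K-Y = 12 → M
  i=10: E-U = 10 → K
  i=11: H-B =  6 → G
  i=12: C-E = 24 → Y
  i=13: H-H =  0 → A
  i=14: T-R =  2 → C
  i=15: C-P = 13 → N
  i=16: A-O = 12 → M
  i=17: H-X = 10 → K
  i=18: P-J =  6 → G
  i=19: G-I = 24 → Y
  i=20: B-B =  0 → A
  shifts repeat with period 7: CNMKGYA

CNMKGYA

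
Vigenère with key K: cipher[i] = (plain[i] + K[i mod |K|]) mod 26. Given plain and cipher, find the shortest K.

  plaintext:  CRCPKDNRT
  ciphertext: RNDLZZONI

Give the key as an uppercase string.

  i= 0: R-C = 15 → P
  i= 1: N-R = 22 → W
  i= 2: D-C =  1 → B
  i= 3: L-P = 22 → W
  i= 4: Z-K = 15 → P
  i= 5: Z-D = 22 → W
  i= 6: O-N =  1 → B
  i= 7: N-R = 22 → W
  i= 8: I-T = 15 → P
  shifts repeat with period 4: PWBW

PWBW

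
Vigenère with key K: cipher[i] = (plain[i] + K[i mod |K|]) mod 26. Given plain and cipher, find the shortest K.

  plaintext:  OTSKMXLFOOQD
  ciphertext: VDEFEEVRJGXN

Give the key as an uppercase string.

HKMVS

  i= 0: V-O =  7 → H
  i= 1: D-T = 10 → K
  i= 2: E-S = 12 → M
  i= 3: F-K = 21 → V
  i= 4: E-M = 18 → S
  i= 5: E-X =  7 → H
  i= 6: V-L = 10 → K
  i= 7: R-F = 12 → M
  i= 8: J-O = 21 → V
  i= 9: G-O = 18 → S
  i=10: X-Q =  7 → H
  i=11: N-D = 10 → K
  shifts repeat with period 5: HKMVS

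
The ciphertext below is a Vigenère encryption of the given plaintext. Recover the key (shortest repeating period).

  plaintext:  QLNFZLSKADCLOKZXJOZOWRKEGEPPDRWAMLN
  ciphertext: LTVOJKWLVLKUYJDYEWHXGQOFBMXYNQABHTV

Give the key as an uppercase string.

VIIJKZEB

  i= 0: L-Q = 21 → V
  i= 1: T-L =  8 → I
  i= 2: V-N =  8 → I
  i= 3: O-F =  9 → J
  i= 4: J-Z = 10 → K
  i= 5: K-L = 25 → Z
  i= 6: W-S =  4 → E
  i= 7: L-K =  1 → B
  i= 8: V-A = 21 → V
  i= 9: L-D =  8 → I
  i=10: K-C =  8 → I
  i=11: U-L =  9 → J
  i=12: Y-O = 10 → K
  i=13: J-K = 25 → Z
  i=14: D-Z =  4 → E
  i=15: Y-X =  1 → B
  i=16: E-J = 21 → V
  i=17: W-O =  8 → I
  i=18: H-Z =  8 → I
  i=19: X-O =  9 → J
  i=20: G-W = 10 → K
  i=21: Q-R = 25 → Z
  i=22: O-K =  4 → E
  i=23: F-E =  1 → B
  i=24: B-G = 21 → V
  i=25: M-E =  8 → I
  i=26: X-P =  8 → I
  i=27: Y-P =  9 → J
  i=28: N-D = 10 → K
  i=29: Q-R = 25 → Z
  i=30: A-W =  4 → E
  i=31: B-A =  1 → B
  i=32: H-M = 21 → V
  i=33: T-L =  8 → I
  i=34: V-N =  8 → I
  shifts repeat with period 8: VIIJKZEB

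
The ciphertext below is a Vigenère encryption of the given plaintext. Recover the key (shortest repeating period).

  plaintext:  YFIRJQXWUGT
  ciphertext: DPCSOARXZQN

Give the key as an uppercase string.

  i= 0: D-Y =  5 → F
  i= 1: P-F = 10 → K
  i= 2: C-I = 20 → U
  i= 3: S-R =  1 → B
  i= 4: O-J =  5 → F
  i= 5: A-Q = 10 → K
  i= 6: R-X = 20 → U
  i= 7: X-W =  1 → B
  i= 8: Z-U =  5 → F
  i= 9: Q-G = 10 → K
  i=10: N-T = 20 → U
  shifts repeat with period 4: FKUB

FKUB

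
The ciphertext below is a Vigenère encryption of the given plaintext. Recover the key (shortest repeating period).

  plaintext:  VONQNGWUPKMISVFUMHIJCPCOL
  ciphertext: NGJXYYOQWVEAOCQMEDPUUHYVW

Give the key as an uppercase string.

  i= 0: N-V = 18 → S
  i= 1: G-O = 18 → S
  i= 2: J-N = 22 → W
  i= 3: X-Q =  7 → H
  i= 4: Y-N = 11 → L
  i= 5: Y-G = 18 → S
  i= 6: O-W = 18 → S
  i= 7: Q-U = 22 → W
  i= 8: W-P =  7 → H
  i= 9: V-K = 11 → L
  i=10: E-M = 18 → S
  i=11: A-I = 18 → S
  i=12: O-S = 22 → W
  i=13: C-V =  7 → H
  i=14: Q-F = 11 → L
  i=15: M-U = 18 → S
  i=16: E-M = 18 → S
  i=17: D-H = 22 → W
  i=18: P-I =  7 → H
  i=19: U-J = 11 → L
  i=20: U-C = 18 → S
  i=21: H-P = 18 → S
  i=22: Y-C = 22 → W
  i=23: V-O =  7 → H
  i=24: W-L = 11 → L
  shifts repeat with period 5: SSWHL

SSWHL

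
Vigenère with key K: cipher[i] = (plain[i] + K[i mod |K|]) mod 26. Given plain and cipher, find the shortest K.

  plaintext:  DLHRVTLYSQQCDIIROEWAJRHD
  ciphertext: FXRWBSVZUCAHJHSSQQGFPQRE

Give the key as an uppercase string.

  i= 0: F-D =  2 → C
  i= 1: X-L = 12 → M
  i= 2: R-H = 10 → K
  i= 3: W-R =  5 → F
  i= 4: B-V =  6 → G
  i= 5: S-T = 25 → Z
  i= 6: V-L = 10 → K
  i= 7: Z-Y =  1 → B
  i= 8: U-S =  2 → C
  i= 9: C-Q = 12 → M
  i=10: A-Q = 10 → K
  i=11: H-C =  5 → F
  i=12: J-D =  6 → G
  i=13: H-I = 25 → Z
  i=14: S-I = 10 → K
  i=15: S-R =  1 → B
  i=16: Q-O =  2 → C
  i=17: Q-E = 12 → M
  i=18: G-W = 10 → K
  i=19: F-A =  5 → F
  i=20: P-J =  6 → G
  i=21: Q-R = 25 → Z
  i=22: R-H = 10 → K
  i=23: E-D =  1 → B
  shifts repeat with period 8: CMKFGZKB

CMKFGZKB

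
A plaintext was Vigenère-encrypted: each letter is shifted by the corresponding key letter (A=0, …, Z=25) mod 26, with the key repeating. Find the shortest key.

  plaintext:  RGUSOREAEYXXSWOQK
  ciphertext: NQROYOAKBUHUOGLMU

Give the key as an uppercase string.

WKX

  i= 0: N-R = 22 → W
  i= 1: Q-G = 10 → K
  i= 2: R-U = 23 → X
  i= 3: O-S = 22 → W
  i= 4: Y-O = 10 → K
  i= 5: O-R = 23 → X
  i= 6: A-E = 22 → W
  i= 7: K-A = 10 → K
  i= 8: B-E = 23 → X
  i= 9: U-Y = 22 → W
  i=10: H-X = 10 → K
  i=11: U-X = 23 → X
  i=12: O-S = 22 → W
  i=13: G-W = 10 → K
  i=14: L-O = 23 → X
  i=15: M-Q = 22 → W
  i=16: U-K = 10 → K
  shifts repeat with period 3: WKX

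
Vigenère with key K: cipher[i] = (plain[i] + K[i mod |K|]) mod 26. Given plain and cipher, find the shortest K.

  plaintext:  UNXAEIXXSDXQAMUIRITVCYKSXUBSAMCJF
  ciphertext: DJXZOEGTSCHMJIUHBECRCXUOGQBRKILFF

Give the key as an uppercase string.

  i= 0: D-U =  9 → J
  i= 1: J-N = 22 → W
  i= 2: X-X =  0 → A
  i= 3: Z-A = 25 → Z
  i= 4: O-E = 10 → K
  i= 5: E-I = 22 → W
  i= 6: G-X =  9 → J
  i= 7: T-X = 22 → W
  i= 8: S-S =  0 → A
  i= 9: C-D = 25 → Z
  i=10: H-X = 10 → K
  i=11: M-Q = 22 → W
  i=12: J-A =  9 → J
  i=13: I-M = 22 → W
  i=14: U-U =  0 → A
  i=15: H-I = 25 → Z
  i=16: B-R = 10 → K
  i=17: E-I = 22 → W
  i=18: C-T =  9 → J
  i=19: R-V = 22 → W
  i=20: C-C =  0 → A
  i=21: X-Y = 25 → Z
  i=22: U-K = 10 → K
  i=23: O-S = 22 → W
  i=24: G-X =  9 → J
  i=25: Q-U = 22 → W
  i=26: B-B =  0 → A
  i=27: R-S = 25 → Z
  i=28: K-A = 10 → K
  i=29: I-M = 22 → W
  i=30: L-C =  9 → J
  i=31: F-J = 22 → W
  i=32: F-F =  0 → A
  shifts repeat with period 6: JWAZKW

JWAZKW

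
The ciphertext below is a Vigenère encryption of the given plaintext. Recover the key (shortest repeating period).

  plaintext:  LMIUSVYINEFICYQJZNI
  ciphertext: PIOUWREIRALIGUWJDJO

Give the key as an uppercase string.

EWGA

  i= 0: P-L =  4 → E
  i= 1: I-M = 22 → W
  i= 2: O-I =  6 → G
  i= 3: U-U =  0 → A
  i= 4: W-S =  4 → E
  i= 5: R-V = 22 → W
  i= 6: E-Y =  6 → G
  i= 7: I-I =  0 → A
  i= 8: R-N =  4 → E
  i= 9: A-E = 22 → W
  i=10: L-F =  6 → G
  i=11: I-I =  0 → A
  i=12: G-C =  4 → E
  i=13: U-Y = 22 → W
  i=14: W-Q =  6 → G
  i=15: J-J =  0 → A
  i=16: D-Z =  4 → E
  i=17: J-N = 22 → W
  i=18: O-I =  6 → G
  shifts repeat with period 4: EWGA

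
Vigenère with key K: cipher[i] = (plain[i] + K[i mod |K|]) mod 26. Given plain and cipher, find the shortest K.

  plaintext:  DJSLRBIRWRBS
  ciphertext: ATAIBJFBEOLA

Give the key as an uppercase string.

XKI

  i= 0: A-D = 23 → X
  i= 1: T-J = 10 → K
  i= 2: A-S =  8 → I
  i= 3: I-L = 23 → X
  i= 4: B-R = 10 → K
  i= 5: J-B =  8 → I
  i= 6: F-I = 23 → X
  i= 7: B-R = 10 → K
  i= 8: E-W =  8 → I
  i= 9: O-R = 23 → X
  i=10: L-B = 10 → K
  i=11: A-S =  8 → I
  shifts repeat with period 3: XKI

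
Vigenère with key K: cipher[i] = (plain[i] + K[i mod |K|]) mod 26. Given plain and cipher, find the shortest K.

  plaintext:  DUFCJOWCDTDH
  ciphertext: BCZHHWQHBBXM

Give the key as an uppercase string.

YIUF

  i= 0: B-D = 24 → Y
  i= 1: C-U =  8 → I
  i= 2: Z-F = 20 → U
  i= 3: H-C =  5 → F
  i= 4: H-J = 24 → Y
  i= 5: W-O =  8 → I
  i= 6: Q-W = 20 → U
  i= 7: H-C =  5 → F
  i= 8: B-D = 24 → Y
  i= 9: B-T =  8 → I
  i=10: X-D = 20 → U
  i=11: M-H =  5 → F
  shifts repeat with period 4: YIUF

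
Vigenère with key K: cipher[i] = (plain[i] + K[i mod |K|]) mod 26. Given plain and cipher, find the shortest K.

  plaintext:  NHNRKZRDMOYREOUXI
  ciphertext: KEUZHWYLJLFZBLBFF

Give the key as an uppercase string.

  i= 0: K-N = 23 → X
  i= 1: E-H = 23 → X
  i= 2: U-N =  7 → H
  i= 3: Z-R =  8 → I
  i= 4: H-K = 23 → X
  i= 5: W-Z = 23 → X
  i= 6: Y-R =  7 → H
  i= 7: L-D =  8 → I
  i= 8: J-M = 23 → X
  i= 9: L-O = 23 → X
  i=10: F-Y =  7 → H
  i=11: Z-R =  8 → I
  i=12: B-E = 23 → X
  i=13: L-O = 23 → X
  i=14: B-U =  7 → H
  i=15: F-X =  8 → I
  i=16: F-I = 23 → X
  shifts repeat with period 4: XXHI

XXHI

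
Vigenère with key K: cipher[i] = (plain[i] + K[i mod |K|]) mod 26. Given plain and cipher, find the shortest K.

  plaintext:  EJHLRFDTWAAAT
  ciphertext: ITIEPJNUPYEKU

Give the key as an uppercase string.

  i= 0: I-E =  4 → E
  i= 1: T-J = 10 → K
  i= 2: I-H =  1 → B
  i= 3: E-L = 19 → T
  i= 4: P-R = 24 → Y
  i= 5: J-F =  4 → E
  i= 6: N-D = 10 → K
  i= 7: U-T =  1 → B
  i= 8: P-W = 19 → T
  i= 9: Y-A = 24 → Y
  i=10: E-A =  4 → E
  i=11: K-A = 10 → K
  i=12: U-T =  1 → B
  shifts repeat with period 5: EKBTY

EKBTY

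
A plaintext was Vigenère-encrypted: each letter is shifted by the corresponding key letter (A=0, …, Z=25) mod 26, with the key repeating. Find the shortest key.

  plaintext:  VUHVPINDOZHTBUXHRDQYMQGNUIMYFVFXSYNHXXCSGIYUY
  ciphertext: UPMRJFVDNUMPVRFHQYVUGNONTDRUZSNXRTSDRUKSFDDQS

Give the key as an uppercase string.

  i= 0: U-V = 25 → Z
  i= 1: P-U = 21 → V
  i= 2: M-H =  5 → F
  i= 3: R-V = 22 → W
  i= 4: J-P = 20 → U
  i= 5: F-I = 23 → X
  i= 6: V-N =  8 → I
  i= 7: D-D =  0 → A
  i= 8: N-O = 25 → Z
  i= 9: U-Z = 21 → V
  i=10: M-H =  5 → F
  i=11: P-T = 22 → W
  i=12: V-B = 20 → U
  i=13: R-U = 23 → X
  i=14: F-X =  8 → I
  i=15: H-H =  0 → A
  i=16: Q-R = 25 → Z
  i=17: Y-D = 21 → V
  i=18: V-Q =  5 → F
  i=19: U-Y = 22 → W
  i=20: G-M = 20 → U
  i=21: N-Q = 23 → X
  i=22: O-G =  8 → I
  i=23: N-N =  0 → A
  i=24: T-U = 25 → Z
  i=25: D-I = 21 → V
  i=26: R-M =  5 → F
  i=27: U-Y = 22 → W
  i=28: Z-F = 20 → U
  i=29: S-V = 23 → X
  i=30: N-F =  8 → I
  i=31: X-X =  0 → A
  i=32: R-S = 25 → Z
  i=33: T-Y = 21 → V
  i=34: S-N =  5 → F
  i=35: D-H = 22 → W
  i=36: R-X = 20 → U
  i=37: U-X = 23 → X
  i=38: K-C =  8 → I
  i=39: S-S =  0 → A
  i=40: F-G = 25 → Z
  i=41: D-I = 21 → V
  i=42: D-Y =  5 → F
  i=43: Q-U = 22 → W
  i=44: S-Y = 20 → U
  shifts repeat with period 8: ZVFWUXIA

ZVFWUXIA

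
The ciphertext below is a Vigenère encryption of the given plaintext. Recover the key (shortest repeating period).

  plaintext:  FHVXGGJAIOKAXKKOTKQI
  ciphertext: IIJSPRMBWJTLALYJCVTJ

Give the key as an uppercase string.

DBOVJL

  i= 0: I-F =  3 → D
  i= 1: I-H =  1 → B
  i= 2: J-V = 14 → O
  i= 3: S-X = 21 → V
  i= 4: P-G =  9 → J
  i= 5: R-G = 11 → L
  i= 6: M-J =  3 → D
  i= 7: B-A =  1 → B
  i= 8: W-I = 14 → O
  i= 9: J-O = 21 → V
  i=10: T-K =  9 → J
  i=11: L-A = 11 → L
  i=12: A-X =  3 → D
  i=13: L-K =  1 → B
  i=14: Y-K = 14 → O
  i=15: J-O = 21 → V
  i=16: C-T =  9 → J
  i=17: V-K = 11 → L
  i=18: T-Q =  3 → D
  i=19: J-I =  1 → B
  shifts repeat with period 6: DBOVJL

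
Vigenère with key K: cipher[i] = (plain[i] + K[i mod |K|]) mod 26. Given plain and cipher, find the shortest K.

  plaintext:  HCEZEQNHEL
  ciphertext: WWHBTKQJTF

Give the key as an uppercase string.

PUDC

  i= 0: W-H = 15 → P
  i= 1: W-C = 20 → U
  i= 2: H-E =  3 → D
  i= 3: B-Z =  2 → C
  i= 4: T-E = 15 → P
  i= 5: K-Q = 20 → U
  i= 6: Q-N =  3 → D
  i= 7: J-H =  2 → C
  i= 8: T-E = 15 → P
  i= 9: F-L = 20 → U
  shifts repeat with period 4: PUDC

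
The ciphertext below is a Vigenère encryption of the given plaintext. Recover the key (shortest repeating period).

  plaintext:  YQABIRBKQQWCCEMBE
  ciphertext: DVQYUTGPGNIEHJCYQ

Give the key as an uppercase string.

FFQXMC

  i= 0: D-Y =  5 → F
  i= 1: V-Q =  5 → F
  i= 2: Q-A = 16 → Q
  i= 3: Y-B = 23 → X
  i= 4: U-I = 12 → M
  i= 5: T-R =  2 → C
  i= 6: G-B =  5 → F
  i= 7: P-K =  5 → F
  i= 8: G-Q = 16 → Q
  i= 9: N-Q = 23 → X
  i=10: I-W = 12 → M
  i=11: E-C =  2 → C
  i=12: H-C =  5 → F
  i=13: J-E =  5 → F
  i=14: C-M = 16 → Q
  i=15: Y-B = 23 → X
  i=16: Q-E = 12 → M
  shifts repeat with period 6: FFQXMC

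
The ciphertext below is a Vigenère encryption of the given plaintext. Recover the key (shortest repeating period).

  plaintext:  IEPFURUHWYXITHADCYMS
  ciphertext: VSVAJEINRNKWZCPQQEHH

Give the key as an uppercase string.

  i= 0: V-I = 13 → N
  i= 1: S-E = 14 → O
  i= 2: V-P =  6 → G
  i= 3: A-F = 21 → V
  i= 4: J-U = 15 → P
  i= 5: E-R = 13 → N
  i= 6: I-U = 14 → O
  i= 7: N-H =  6 → G
  i= 8: R-W = 21 → V
  i= 9: N-Y = 15 → P
  i=10: K-X = 13 → N
  i=11: W-I = 14 → O
  i=12: Z-T =  6 → G
  i=13: C-H = 21 → V
  i=14: P-A = 15 → P
  i=15: Q-D = 13 → N
  i=16: Q-C = 14 → O
  i=17: E-Y =  6 → G
  i=18: H-M = 21 → V
  i=19: H-S = 15 → P
  shifts repeat with period 5: NOGVP

NOGVP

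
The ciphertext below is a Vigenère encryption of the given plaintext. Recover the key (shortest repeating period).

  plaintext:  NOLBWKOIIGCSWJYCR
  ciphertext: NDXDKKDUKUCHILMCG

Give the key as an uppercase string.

  i= 0: N-N =  0 → A
  i= 1: D-O = 15 → P
  i= 2: X-L = 12 → M
  i= 3: D-B =  2 → C
  i= 4: K-W = 14 → O
  i= 5: K-K =  0 → A
  i= 6: D-O = 15 → P
  i= 7: U-I = 12 → M
  i= 8: K-I =  2 → C
  i= 9: U-G = 14 → O
  i=10: C-C =  0 → A
  i=11: H-S = 15 → P
  i=12: I-W = 12 → M
  i=13: L-J =  2 → C
  i=14: M-Y = 14 → O
  i=15: C-C =  0 → A
  i=16: G-R = 15 → P
  shifts repeat with period 5: APMCO

APMCO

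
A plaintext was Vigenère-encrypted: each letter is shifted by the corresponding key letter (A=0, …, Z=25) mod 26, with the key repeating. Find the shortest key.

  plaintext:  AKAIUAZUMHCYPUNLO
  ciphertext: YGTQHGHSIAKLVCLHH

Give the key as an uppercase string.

  i= 0: Y-A = 24 → Y
  i= 1: G-K = 22 → W
  i= 2: T-A = 19 → T
  i= 3: Q-I =  8 → I
  i= 4: H-U = 13 → N
  i= 5: G-A =  6 → G
  i= 6: H-Z =  8 → I
  i= 7: S-U = 24 → Y
  i= 8: I-M = 22 → W
  i= 9: A-H = 19 → T
  i=10: K-C =  8 → I
  i=11: L-Y = 13 → N
  i=12: V-P =  6 → G
  i=13: C-U =  8 → I
  i=14: L-N = 24 → Y
  i=15: H-L = 22 → W
  i=16: H-O = 19 → T
  shifts repeat with period 7: YWTINGI

YWTINGI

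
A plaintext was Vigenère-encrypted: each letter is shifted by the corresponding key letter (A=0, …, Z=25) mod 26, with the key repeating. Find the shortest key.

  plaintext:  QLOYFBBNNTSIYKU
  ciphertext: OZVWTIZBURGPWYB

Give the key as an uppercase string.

  i= 0: O-Q = 24 → Y
  i= 1: Z-L = 14 → O
  i= 2: V-O =  7 → H
  i= 3: W-Y = 24 → Y
  i= 4: T-F = 14 → O
  i= 5: I-B =  7 → H
  i= 6: Z-B = 24 → Y
  i= 7: B-N = 14 → O
  i= 8: U-N =  7 → H
  i= 9: R-T = 24 → Y
  i=10: G-S = 14 → O
  i=11: P-I =  7 → H
  i=12: W-Y = 24 → Y
  i=13: Y-K = 14 → O
  i=14: B-U =  7 → H
  shifts repeat with period 3: YOH

YOH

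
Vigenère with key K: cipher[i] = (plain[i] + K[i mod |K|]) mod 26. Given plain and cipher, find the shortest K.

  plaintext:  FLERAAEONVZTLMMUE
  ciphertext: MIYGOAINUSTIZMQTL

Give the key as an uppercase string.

HXUPOAEZ

  i= 0: M-F =  7 → H
  i= 1: I-L = 23 → X
  i= 2: Y-E = 20 → U
  i= 3: G-R = 15 → P
  i= 4: O-A = 14 → O
  i= 5: A-A =  0 → A
  i= 6: I-E =  4 → E
  i= 7: N-O = 25 → Z
  i= 8: U-N =  7 → H
  i= 9: S-V = 23 → X
  i=10: T-Z = 20 → U
  i=11: I-T = 15 → P
  i=12: Z-L = 14 → O
  i=13: M-M =  0 → A
  i=14: Q-M =  4 → E
  i=15: T-U = 25 → Z
  i=16: L-E =  7 → H
  shifts repeat with period 8: HXUPOAEZ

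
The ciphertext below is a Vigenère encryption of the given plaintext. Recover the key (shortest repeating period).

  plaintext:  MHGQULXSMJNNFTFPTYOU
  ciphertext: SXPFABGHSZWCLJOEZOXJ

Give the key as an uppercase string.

GQJP

  i= 0: S-M =  6 → G
  i= 1: X-H = 16 → Q
  i= 2: P-G =  9 → J
  i= 3: F-Q = 15 → P
  i= 4: A-U =  6 → G
  i= 5: B-L = 16 → Q
  i= 6: G-X =  9 → J
  i= 7: H-S = 15 → P
  i= 8: S-M =  6 → G
  i= 9: Z-J = 16 → Q
  i=10: W-N =  9 → J
  i=11: C-N = 15 → P
  i=12: L-F =  6 → G
  i=13: J-T = 16 → Q
  i=14: O-F =  9 → J
  i=15: E-P = 15 → P
  i=16: Z-T =  6 → G
  i=17: O-Y = 16 → Q
  i=18: X-O =  9 → J
  i=19: J-U = 15 → P
  shifts repeat with period 4: GQJP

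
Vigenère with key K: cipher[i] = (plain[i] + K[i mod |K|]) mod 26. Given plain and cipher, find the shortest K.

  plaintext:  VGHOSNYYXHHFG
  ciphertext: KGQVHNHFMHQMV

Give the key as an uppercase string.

  i= 0: K-V = 15 → P
  i= 1: G-G =  0 → A
  i= 2: Q-H =  9 → J
  i= 3: V-O =  7 → H
  i= 4: H-S = 15 → P
  i= 5: N-N =  0 → A
  i= 6: H-Y =  9 → J
  i= 7: F-Y =  7 → H
  i= 8: M-X = 15 → P
  i= 9: H-H =  0 → A
  i=10: Q-H =  9 → J
  i=11: M-F =  7 → H
  i=12: V-G = 15 → P
  shifts repeat with period 4: PAJH

PAJH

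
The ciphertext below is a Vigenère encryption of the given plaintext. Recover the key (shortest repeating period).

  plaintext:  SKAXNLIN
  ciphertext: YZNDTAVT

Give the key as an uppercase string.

GPNG

  i= 0: Y-S =  6 → G
  i= 1: Z-K = 15 → P
  i= 2: N-A = 13 → N
  i= 3: D-X =  6 → G
  i= 4: T-N =  6 → G
  i= 5: A-L = 15 → P
  i= 6: V-I = 13 → N
  i= 7: T-N =  6 → G
  shifts repeat with period 4: GPNG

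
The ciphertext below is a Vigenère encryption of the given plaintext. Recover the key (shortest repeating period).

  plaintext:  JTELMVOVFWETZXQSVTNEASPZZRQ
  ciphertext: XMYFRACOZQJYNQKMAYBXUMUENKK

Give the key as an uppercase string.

  i= 0: X-J = 14 → O
  i= 1: M-T = 19 → T
  i= 2: Y-E = 20 → U
  i= 3: F-L = 20 → U
  i= 4: R-M =  5 → F
  i= 5: A-V =  5 → F
  i= 6: C-O = 14 → O
  i= 7: O-V = 19 → T
  i= 8: Z-F = 20 → U
  i= 9: Q-W = 20 → U
  i=10: J-E =  5 → F
  i=11: Y-T =  5 → F
  i=12: N-Z = 14 → O
  i=13: Q-X = 19 → T
  i=14: K-Q = 20 → U
  i=15: M-S = 20 → U
  i=16: A-V =  5 → F
  i=17: Y-T =  5 → F
  i=18: B-N = 14 → O
  i=19: X-E = 19 → T
  i=20: U-A = 20 → U
  i=21: M-S = 20 → U
  i=22: U-P =  5 → F
  i=23: E-Z =  5 → F
  i=24: N-Z = 14 → O
  i=25: K-R = 19 → T
  i=26: K-Q = 20 → U
  shifts repeat with period 6: OTUUFF

OTUUFF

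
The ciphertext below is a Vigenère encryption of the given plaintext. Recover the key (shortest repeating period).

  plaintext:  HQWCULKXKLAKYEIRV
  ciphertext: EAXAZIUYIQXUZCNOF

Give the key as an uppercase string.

XKBYF

  i= 0: E-H = 23 → X
  i= 1: A-Q = 10 → K
  i= 2: X-W =  1 → B
  i= 3: A-C = 24 → Y
  i= 4: Z-U =  5 → F
  i= 5: I-L = 23 → X
  i= 6: U-K = 10 → K
  i= 7: Y-X =  1 → B
  i= 8: I-K = 24 → Y
  i= 9: Q-L =  5 → F
  i=10: X-A = 23 → X
  i=11: U-K = 10 → K
  i=12: Z-Y =  1 → B
  i=13: C-E = 24 → Y
  i=14: N-I =  5 → F
  i=15: O-R = 23 → X
  i=16: F-V = 10 → K
  shifts repeat with period 5: XKBYF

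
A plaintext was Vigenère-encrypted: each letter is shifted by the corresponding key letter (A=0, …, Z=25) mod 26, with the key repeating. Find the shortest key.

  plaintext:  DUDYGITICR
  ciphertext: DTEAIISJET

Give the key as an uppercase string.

  i= 0: D-D =  0 → A
  i= 1: T-U = 25 → Z
  i= 2: E-D =  1 → B
  i= 3: A-Y =  2 → C
  i= 4: I-G =  2 → C
  i= 5: I-I =  0 → A
  i= 6: S-T = 25 → Z
  i= 7: J-I =  1 → B
  i= 8: E-C =  2 → C
  i= 9: T-R =  2 → C
  shifts repeat with period 5: AZBCC

AZBCC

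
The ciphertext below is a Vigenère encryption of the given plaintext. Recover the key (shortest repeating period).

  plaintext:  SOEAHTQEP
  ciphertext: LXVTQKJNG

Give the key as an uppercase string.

TJR

  i= 0: L-S = 19 → T
  i= 1: X-O =  9 → J
  i= 2: V-E = 17 → R
  i= 3: T-A = 19 → T
  i= 4: Q-H =  9 → J
  i= 5: K-T = 17 → R
  i= 6: J-Q = 19 → T
  i= 7: N-E =  9 → J
  i= 8: G-P = 17 → R
  shifts repeat with period 3: TJR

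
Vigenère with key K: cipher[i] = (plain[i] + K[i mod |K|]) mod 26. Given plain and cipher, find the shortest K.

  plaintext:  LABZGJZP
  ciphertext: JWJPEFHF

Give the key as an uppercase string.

YWIQ

  i= 0: J-L = 24 → Y
  i= 1: W-A = 22 → W
  i= 2: J-B =  8 → I
  i= 3: P-Z = 16 → Q
  i= 4: E-G = 24 → Y
  i= 5: F-J = 22 → W
  i= 6: H-Z =  8 → I
  i= 7: F-P = 16 → Q
  shifts repeat with period 4: YWIQ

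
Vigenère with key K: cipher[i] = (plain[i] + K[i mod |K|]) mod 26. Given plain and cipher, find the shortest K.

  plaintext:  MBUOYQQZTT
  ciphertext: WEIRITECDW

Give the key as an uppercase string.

  i= 0: W-M = 10 → K
  i= 1: E-B =  3 → D
  i= 2: I-U = 14 → O
  i= 3: R-O =  3 → D
  i= 4: I-Y = 10 → K
  i= 5: T-Q =  3 → D
  i= 6: E-Q = 14 → O
  i= 7: C-Z =  3 → D
  i= 8: D-T = 10 → K
  i= 9: W-T =  3 → D
  shifts repeat with period 4: KDOD

KDOD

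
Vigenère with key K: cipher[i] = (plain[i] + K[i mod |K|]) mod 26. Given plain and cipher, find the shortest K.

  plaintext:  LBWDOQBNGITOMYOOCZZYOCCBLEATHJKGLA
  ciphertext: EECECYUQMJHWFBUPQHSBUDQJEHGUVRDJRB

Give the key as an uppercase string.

TDGBOI

  i= 0: E-L = 19 → T
  i= 1: E-B =  3 → D
  i= 2: C-W =  6 → G
  i= 3: E-D =  1 → B
  i= 4: C-O = 14 → O
  i= 5: Y-Q =  8 → I
  i= 6: U-B = 19 → T
  i= 7: Q-N =  3 → D
  i= 8: M-G =  6 → G
  i= 9: J-I =  1 → B
  i=10: H-T = 14 → O
  i=11: W-O =  8 → I
  i=12: F-M = 19 → T
  i=13: B-Y =  3 → D
  i=14: U-O =  6 → G
  i=15: P-O =  1 → B
  i=16: Q-C = 14 → O
  i=17: H-Z =  8 → I
  i=18: S-Z = 19 → T
  i=19: B-Y =  3 → D
  i=20: U-O =  6 → G
  i=21: D-C =  1 → B
  i=22: Q-C = 14 → O
  i=23: J-B =  8 → I
  i=24: E-L = 19 → T
  i=25: H-E =  3 → D
  i=26: G-A =  6 → G
  i=27: U-T =  1 → B
  i=28: V-H = 14 → O
  i=29: R-J =  8 → I
  i=30: D-K = 19 → T
  i=31: J-G =  3 → D
  i=32: R-L =  6 → G
  i=33: B-A =  1 → B
  shifts repeat with period 6: TDGBOI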